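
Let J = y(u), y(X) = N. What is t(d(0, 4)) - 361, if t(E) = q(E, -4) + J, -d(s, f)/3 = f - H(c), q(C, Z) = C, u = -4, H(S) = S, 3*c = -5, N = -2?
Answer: -380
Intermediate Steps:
c = -5/3 (c = (⅓)*(-5) = -5/3 ≈ -1.6667)
d(s, f) = -5 - 3*f (d(s, f) = -3*(f - 1*(-5/3)) = -3*(f + 5/3) = -3*(5/3 + f) = -5 - 3*f)
y(X) = -2
J = -2
t(E) = -2 + E (t(E) = E - 2 = -2 + E)
t(d(0, 4)) - 361 = (-2 + (-5 - 3*4)) - 361 = (-2 + (-5 - 12)) - 361 = (-2 - 17) - 361 = -19 - 361 = -380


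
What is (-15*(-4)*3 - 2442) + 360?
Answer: -1902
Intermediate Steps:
(-15*(-4)*3 - 2442) + 360 = (60*3 - 2442) + 360 = (180 - 2442) + 360 = -2262 + 360 = -1902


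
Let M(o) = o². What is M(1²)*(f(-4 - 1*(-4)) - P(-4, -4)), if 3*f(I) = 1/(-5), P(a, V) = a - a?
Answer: -1/15 ≈ -0.066667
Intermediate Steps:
P(a, V) = 0
f(I) = -1/15 (f(I) = (⅓)/(-5) = (⅓)*(-⅕) = -1/15)
M(1²)*(f(-4 - 1*(-4)) - P(-4, -4)) = (1²)²*(-1/15 - 1*0) = 1²*(-1/15 + 0) = 1*(-1/15) = -1/15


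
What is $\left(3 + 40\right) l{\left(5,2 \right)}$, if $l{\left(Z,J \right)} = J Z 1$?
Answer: $430$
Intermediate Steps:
$l{\left(Z,J \right)} = J Z$
$\left(3 + 40\right) l{\left(5,2 \right)} = \left(3 + 40\right) 2 \cdot 5 = 43 \cdot 10 = 430$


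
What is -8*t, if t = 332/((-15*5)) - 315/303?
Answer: 331256/7575 ≈ 43.730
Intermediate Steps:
t = -41407/7575 (t = 332/(-75) - 315*1/303 = 332*(-1/75) - 105/101 = -332/75 - 105/101 = -41407/7575 ≈ -5.4663)
-8*t = -8*(-41407/7575) = 331256/7575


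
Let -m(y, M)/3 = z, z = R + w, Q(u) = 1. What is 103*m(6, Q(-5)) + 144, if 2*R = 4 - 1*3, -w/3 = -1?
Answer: -1875/2 ≈ -937.50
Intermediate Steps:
w = 3 (w = -3*(-1) = 3)
R = 1/2 (R = (4 - 1*3)/2 = (4 - 3)/2 = (1/2)*1 = 1/2 ≈ 0.50000)
z = 7/2 (z = 1/2 + 3 = 7/2 ≈ 3.5000)
m(y, M) = -21/2 (m(y, M) = -3*7/2 = -21/2)
103*m(6, Q(-5)) + 144 = 103*(-21/2) + 144 = -2163/2 + 144 = -1875/2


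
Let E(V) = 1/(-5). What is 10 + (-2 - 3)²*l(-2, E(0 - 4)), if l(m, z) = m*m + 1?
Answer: 135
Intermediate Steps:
E(V) = -⅕
l(m, z) = 1 + m² (l(m, z) = m² + 1 = 1 + m²)
10 + (-2 - 3)²*l(-2, E(0 - 4)) = 10 + (-2 - 3)²*(1 + (-2)²) = 10 + (-5)²*(1 + 4) = 10 + 25*5 = 10 + 125 = 135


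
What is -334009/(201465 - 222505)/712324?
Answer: 334009/14987296960 ≈ 2.2286e-5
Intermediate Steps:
-334009/(201465 - 222505)/712324 = -334009/(-21040)*(1/712324) = -334009*(-1/21040)*(1/712324) = (334009/21040)*(1/712324) = 334009/14987296960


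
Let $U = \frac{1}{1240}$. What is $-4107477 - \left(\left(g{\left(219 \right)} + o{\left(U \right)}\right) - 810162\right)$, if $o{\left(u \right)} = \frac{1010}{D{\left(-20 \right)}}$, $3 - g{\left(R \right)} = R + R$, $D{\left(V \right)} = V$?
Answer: $- \frac{6593659}{2} \approx -3.2968 \cdot 10^{6}$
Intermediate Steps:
$U = \frac{1}{1240} \approx 0.00080645$
$g{\left(R \right)} = 3 - 2 R$ ($g{\left(R \right)} = 3 - \left(R + R\right) = 3 - 2 R$)
$o{\left(u \right)} = - \frac{101}{2}$ ($o{\left(u \right)} = \frac{1010}{-20} = 1010 \left(- \frac{1}{20}\right) = - \frac{101}{2}$)
$-4107477 - \left(\left(g{\left(219 \right)} + o{\left(U \right)}\right) - 810162\right) = -4107477 - \left(\left(\left(3 - 438\right) - \frac{101}{2}\right) - 810162\right) = -4107477 - \left(\left(-435 - \frac{101}{2}\right) - 810162\right) = -4107477 - \left(- \frac{971}{2} - 810162\right) = -4107477 - - \frac{1621295}{2} = -4107477 + \frac{1621295}{2} = - \frac{6593659}{2}$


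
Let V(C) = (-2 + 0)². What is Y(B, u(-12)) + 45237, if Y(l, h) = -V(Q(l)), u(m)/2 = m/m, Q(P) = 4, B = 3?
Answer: 45233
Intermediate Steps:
u(m) = 2 (u(m) = 2*(m/m) = 2*1 = 2)
V(C) = 4 (V(C) = (-2)² = 4)
Y(l, h) = -4 (Y(l, h) = -1*4 = -4)
Y(B, u(-12)) + 45237 = -4 + 45237 = 45233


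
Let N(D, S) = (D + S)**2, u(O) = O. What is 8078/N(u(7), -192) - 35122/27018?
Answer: -491899523/462345525 ≈ -1.0639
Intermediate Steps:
8078/N(u(7), -192) - 35122/27018 = 8078/((7 - 192)**2) - 35122/27018 = 8078/((-185)**2) - 35122*1/27018 = 8078/34225 - 17561/13509 = -491899523/462345525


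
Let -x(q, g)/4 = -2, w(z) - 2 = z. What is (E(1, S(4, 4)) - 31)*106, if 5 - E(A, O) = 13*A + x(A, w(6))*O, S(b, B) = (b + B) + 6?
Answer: -16006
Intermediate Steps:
w(z) = 2 + z
x(q, g) = 8 (x(q, g) = -4*(-2) = 8)
S(b, B) = 6 + B + b (S(b, B) = (B + b) + 6 = 6 + B + b)
E(A, O) = 5 - 13*A - 8*O (E(A, O) = 5 - (13*A + 8*O) = 5 - (8*O + 13*A) = 5 + (-13*A - 8*O) = 5 - 13*A - 8*O)
(E(1, S(4, 4)) - 31)*106 = ((5 - 13*1 - 8*(6 + 4 + 4)) - 31)*106 = ((5 - 13 - 8*14) - 31)*106 = ((5 - 13 - 112) - 31)*106 = (-120 - 31)*106 = -151*106 = -16006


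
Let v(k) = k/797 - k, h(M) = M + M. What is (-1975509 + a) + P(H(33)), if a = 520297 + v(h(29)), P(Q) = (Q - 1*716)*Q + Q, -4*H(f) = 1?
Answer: -18555321895/12752 ≈ -1.4551e+6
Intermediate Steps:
h(M) = 2*M
H(f) = -¼ (H(f) = -¼*1 = -¼)
v(k) = -796*k/797 (v(k) = k*(1/797) - k = k/797 - k = -796*k/797)
P(Q) = Q + Q*(-716 + Q) (P(Q) = (Q - 716)*Q + Q = (-716 + Q)*Q + Q = Q*(-716 + Q) + Q = Q + Q*(-716 + Q))
a = 414630541/797 (a = 520297 - 1592*29/797 = 520297 - 796/797*58 = 520297 - 46168/797 = 414630541/797 ≈ 5.2024e+5)
(-1975509 + a) + P(H(33)) = (-1975509 + 414630541/797) - (-715 - ¼)/4 = -1159850132/797 - ¼*(-2861/4) = -1159850132/797 + 2861/16 = -18555321895/12752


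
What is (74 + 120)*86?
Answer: 16684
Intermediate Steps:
(74 + 120)*86 = 194*86 = 16684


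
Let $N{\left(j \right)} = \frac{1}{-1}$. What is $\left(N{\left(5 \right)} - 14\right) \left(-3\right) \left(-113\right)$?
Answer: $-5085$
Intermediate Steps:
$N{\left(j \right)} = -1$
$\left(N{\left(5 \right)} - 14\right) \left(-3\right) \left(-113\right) = \left(-1 - 14\right) \left(-3\right) \left(-113\right) = \left(-15\right) \left(-3\right) \left(-113\right) = 45 \left(-113\right) = -5085$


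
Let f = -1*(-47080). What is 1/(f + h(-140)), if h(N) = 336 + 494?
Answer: 1/47910 ≈ 2.0872e-5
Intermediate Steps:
f = 47080
h(N) = 830
1/(f + h(-140)) = 1/(47080 + 830) = 1/47910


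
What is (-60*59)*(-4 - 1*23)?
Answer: 95580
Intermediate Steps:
(-60*59)*(-4 - 1*23) = -3540*(-4 - 23) = -3540*(-27) = 95580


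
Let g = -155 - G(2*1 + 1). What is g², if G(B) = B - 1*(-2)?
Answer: 25600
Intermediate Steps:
G(B) = 2 + B (G(B) = B + 2 = 2 + B)
g = -160 (g = -155 - (2 + (2*1 + 1)) = -155 - (2 + (2 + 1)) = -155 - (2 + 3) = -155 - 1*5 = -155 - 5 = -160)
g² = (-160)² = 25600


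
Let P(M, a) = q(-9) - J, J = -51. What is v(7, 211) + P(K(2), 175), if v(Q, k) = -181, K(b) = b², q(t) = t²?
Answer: -49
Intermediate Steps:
P(M, a) = 132 (P(M, a) = (-9)² - 1*(-51) = 81 + 51 = 132)
v(7, 211) + P(K(2), 175) = -181 + 132 = -49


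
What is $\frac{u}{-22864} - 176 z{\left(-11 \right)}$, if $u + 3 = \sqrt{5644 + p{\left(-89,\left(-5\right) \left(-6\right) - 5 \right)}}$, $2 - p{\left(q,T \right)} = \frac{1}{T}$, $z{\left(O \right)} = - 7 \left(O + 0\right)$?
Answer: $- \frac{309852925}{22864} - \frac{\sqrt{141149}}{114320} \approx -13552.0$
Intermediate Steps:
$z{\left(O \right)} = - 7 O$
$p{\left(q,T \right)} = 2 - \frac{1}{T}$
$u = -3 + \frac{\sqrt{141149}}{5}$ ($u = -3 + \sqrt{5644 + \left(2 - \frac{1}{\left(-5\right) \left(-6\right) - 5}\right)} = -3 + \sqrt{5644 + \left(2 - \frac{1}{30 - 5}\right)} = -3 + \sqrt{5644 + \left(2 - \frac{1}{25}\right)} = -3 + \sqrt{5644 + \frac{49}{25}} = -3 + \sqrt{\frac{141149}{25}} = -3 + \frac{\sqrt{141149}}{5} \approx 72.14$)
$\frac{u}{-22864} - 176 z{\left(-11 \right)} = \frac{-3 + \frac{\sqrt{141149}}{5}}{-22864} - 176 \left(\left(-7\right) \left(-11\right)\right) = \left(-3 + \frac{\sqrt{141149}}{5}\right) \left(- \frac{1}{22864}\right) - 13552 = \left(\frac{3}{22864} - \frac{\sqrt{141149}}{114320}\right) - 13552 = - \frac{309852925}{22864} - \frac{\sqrt{141149}}{114320}$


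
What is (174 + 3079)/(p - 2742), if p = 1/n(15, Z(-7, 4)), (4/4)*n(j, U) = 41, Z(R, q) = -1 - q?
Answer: -133373/112421 ≈ -1.1864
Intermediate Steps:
n(j, U) = 41
p = 1/41 ≈ 0.024390
(174 + 3079)/(p - 2742) = (174 + 3079)/(1/41 - 2742) = 3253/(-112421/41) = 3253*(-41/112421) = -133373/112421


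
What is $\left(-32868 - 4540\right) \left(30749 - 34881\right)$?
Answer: $154569856$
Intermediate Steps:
$\left(-32868 - 4540\right) \left(30749 - 34881\right) = \left(-37408\right) \left(-4132\right) = 154569856$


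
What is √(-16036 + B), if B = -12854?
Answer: 3*I*√3210 ≈ 169.97*I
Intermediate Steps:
√(-16036 + B) = √(-16036 - 12854) = √(-28890) = 3*I*√3210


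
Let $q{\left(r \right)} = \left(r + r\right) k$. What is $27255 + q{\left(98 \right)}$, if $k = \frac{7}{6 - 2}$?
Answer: $27598$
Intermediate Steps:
$k = \frac{7}{4}$ ($k = \frac{7}{6 - 2} = \frac{7}{4} \approx 1.75$)
$q{\left(r \right)} = \frac{7 r}{2}$ ($q{\left(r \right)} = \left(r + r\right) \frac{7}{4} = 2 r \frac{7}{4} = \frac{7 r}{2}$)
$27255 + q{\left(98 \right)} = 27255 + \frac{7}{2} \cdot 98 = 27255 + 343 = 27598$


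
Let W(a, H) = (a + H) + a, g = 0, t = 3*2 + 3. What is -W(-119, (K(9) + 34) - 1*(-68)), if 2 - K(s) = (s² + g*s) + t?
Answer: 224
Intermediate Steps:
t = 9 (t = 6 + 3 = 9)
K(s) = -7 - s² (K(s) = 2 - ((s² + 0*s) + 9) = 2 - ((s² + 0) + 9) = 2 - (s² + 9) = 2 - (9 + s²) = 2 + (-9 - s²) = -7 - s²)
W(a, H) = H + 2*a (W(a, H) = (H + a) + a = H + 2*a)
-W(-119, (K(9) + 34) - 1*(-68)) = -((((-7 - 1*9²) + 34) - 1*(-68)) + 2*(-119)) = -((((-7 - 1*81) + 34) + 68) - 238) = -((((-7 - 81) + 34) + 68) - 238) = -(((-88 + 34) + 68) - 238) = -((-54 + 68) - 238) = -(14 - 238) = -1*(-224) = 224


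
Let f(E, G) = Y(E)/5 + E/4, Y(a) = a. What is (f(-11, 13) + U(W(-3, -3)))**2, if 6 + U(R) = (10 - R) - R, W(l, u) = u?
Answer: 10201/400 ≈ 25.503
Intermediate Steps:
f(E, G) = 9*E/20 (f(E, G) = E/5 + E/4 = 9*E/20)
U(R) = 4 - 2*R (U(R) = -6 + ((10 - R) - R) = -6 + (10 - 2*R) = 4 - 2*R)
(f(-11, 13) + U(W(-3, -3)))**2 = ((9/20)*(-11) + (4 - 2*(-3)))**2 = (-99/20 + (4 + 6))**2 = (-99/20 + 10)**2 = (101/20)**2 = 10201/400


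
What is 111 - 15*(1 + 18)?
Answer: -174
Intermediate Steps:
111 - 15*(1 + 18) = 111 - 15*19 = 111 - 285 = -174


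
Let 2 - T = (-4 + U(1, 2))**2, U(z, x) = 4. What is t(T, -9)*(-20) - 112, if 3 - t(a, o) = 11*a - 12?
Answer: 28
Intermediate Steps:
T = 2 (T = 2 - (-4 + 4)**2 = 2 - 1*0**2 = 2 - 1*0 = 2 + 0 = 2)
t(a, o) = 15 - 11*a (t(a, o) = 3 - (11*a - 12) = 3 - (-12 + 11*a) = 3 + (12 - 11*a) = 15 - 11*a)
t(T, -9)*(-20) - 112 = (15 - 11*2)*(-20) - 112 = (15 - 22)*(-20) - 112 = -7*(-20) - 112 = 140 - 112 = 28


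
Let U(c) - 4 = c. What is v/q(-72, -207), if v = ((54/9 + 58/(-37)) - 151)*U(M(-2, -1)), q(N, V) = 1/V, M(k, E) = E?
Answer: 3367683/37 ≈ 91019.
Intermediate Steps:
U(c) = 4 + c
v = -16269/37 (v = ((54/9 + 58/(-37)) - 151)*(4 - 1) = ((54*(⅑) + 58*(-1/37)) - 151)*3 = ((6 - 58/37) - 151)*3 = (164/37 - 151)*3 = -5423/37*3 = -16269/37 ≈ -439.70)
v/q(-72, -207) = -16269/(37*(1/(-207))) = -16269/(37*(-1/207)) = -16269/37*(-207) = 3367683/37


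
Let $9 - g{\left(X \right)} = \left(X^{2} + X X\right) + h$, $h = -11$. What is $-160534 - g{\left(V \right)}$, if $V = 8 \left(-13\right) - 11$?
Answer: $-134104$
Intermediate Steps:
$V = -115$ ($V = -104 - 11 = -115$)
$g{\left(X \right)} = 20 - 2 X^{2}$ ($g{\left(X \right)} = 9 - \left(\left(X^{2} + X X\right) - 11\right) = 9 - \left(\left(X^{2} + X^{2}\right) - 11\right) = 9 - \left(2 X^{2} - 11\right) = 9 - \left(-11 + 2 X^{2}\right) = 20 - 2 X^{2}$)
$-160534 - g{\left(V \right)} = -160534 - \left(20 - 2 \left(-115\right)^{2}\right) = -160534 - \left(20 - 26450\right) = -160534 - -26430 = -160534 + 26430 = -134104$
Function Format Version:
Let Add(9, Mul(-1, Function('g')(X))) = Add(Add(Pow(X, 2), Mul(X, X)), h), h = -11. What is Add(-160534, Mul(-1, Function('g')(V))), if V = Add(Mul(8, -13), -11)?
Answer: -134104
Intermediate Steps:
V = -115 (V = Add(-104, -11) = -115)
Function('g')(X) = Add(20, Mul(-2, Pow(X, 2))) (Function('g')(X) = Add(9, Mul(-1, Add(Add(Pow(X, 2), Mul(X, X)), -11))) = Add(9, Mul(-1, Add(Add(Pow(X, 2), Pow(X, 2)), -11))) = Add(9, Mul(-1, Add(Mul(2, Pow(X, 2)), -11))) = Add(9, Mul(-1, Add(-11, Mul(2, Pow(X, 2))))) = Add(9, Add(11, Mul(-2, Pow(X, 2)))) = Add(20, Mul(-2, Pow(X, 2))))
Add(-160534, Mul(-1, Function('g')(V))) = Add(-160534, Mul(-1, Add(20, Mul(-2, Pow(-115, 2))))) = Add(-160534, Mul(-1, Add(20, Mul(-2, 13225)))) = Add(-160534, Mul(-1, Add(20, -26450))) = Add(-160534, Mul(-1, -26430)) = Add(-160534, 26430) = -134104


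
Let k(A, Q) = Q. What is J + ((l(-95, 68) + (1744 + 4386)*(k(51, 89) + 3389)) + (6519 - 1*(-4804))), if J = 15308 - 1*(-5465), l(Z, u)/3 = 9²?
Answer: 21352479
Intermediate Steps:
l(Z, u) = 243 (l(Z, u) = 3*9² = 3*81 = 243)
J = 20773 (J = 15308 + 5465 = 20773)
J + ((l(-95, 68) + (1744 + 4386)*(k(51, 89) + 3389)) + (6519 - 1*(-4804))) = 20773 + ((243 + (1744 + 4386)*(89 + 3389)) + (6519 - 1*(-4804))) = 20773 + ((243 + 6130*3478) + (6519 + 4804)) = 20773 + ((243 + 21320140) + 11323) = 20773 + (21320383 + 11323) = 20773 + 21331706 = 21352479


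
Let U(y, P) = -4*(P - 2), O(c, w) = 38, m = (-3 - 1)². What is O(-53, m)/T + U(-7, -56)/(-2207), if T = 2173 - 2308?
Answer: -115186/297945 ≈ -0.38660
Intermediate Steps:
T = -135
m = 16 (m = (-4)² = 16)
U(y, P) = 8 - 4*P (U(y, P) = -4*(-2 + P) = 8 - 4*P)
O(-53, m)/T + U(-7, -56)/(-2207) = 38/(-135) + (8 - 4*(-56))/(-2207) = 38*(-1/135) + (8 + 224)*(-1/2207) = -38/135 + 232*(-1/2207) = -38/135 - 232/2207 = -115186/297945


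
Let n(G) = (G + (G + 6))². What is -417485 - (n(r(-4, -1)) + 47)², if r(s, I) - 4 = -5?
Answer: -421454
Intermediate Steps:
r(s, I) = -1 (r(s, I) = 4 - 5 = -1)
n(G) = (6 + 2*G)² (n(G) = (G + (6 + G))² = (6 + 2*G)²)
-417485 - (n(r(-4, -1)) + 47)² = -417485 - (4*(3 - 1)² + 47)² = -417485 - (4*2² + 47)² = -417485 - (4*4 + 47)² = -417485 - (16 + 47)² = -417485 - 1*63² = -417485 - 1*3969 = -417485 - 3969 = -421454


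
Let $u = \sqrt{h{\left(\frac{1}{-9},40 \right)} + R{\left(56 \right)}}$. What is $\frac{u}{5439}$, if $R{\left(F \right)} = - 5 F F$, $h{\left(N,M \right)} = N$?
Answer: $\frac{i \sqrt{141121}}{16317} \approx 0.023023 i$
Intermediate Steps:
$R{\left(F \right)} = - 5 F^{2}$
$u = \frac{i \sqrt{141121}}{3}$ ($u = \sqrt{\frac{1}{-9} - 5 \cdot 56^{2}} = \sqrt{- \frac{1}{9} - 15680} = \sqrt{- \frac{141121}{9}} = \frac{i \sqrt{141121}}{3} \approx 125.22 i$)
$\frac{u}{5439} = \frac{\frac{1}{3} i \sqrt{141121}}{5439} = \frac{i \sqrt{141121}}{3} \cdot \frac{1}{5439} = \frac{i \sqrt{141121}}{16317}$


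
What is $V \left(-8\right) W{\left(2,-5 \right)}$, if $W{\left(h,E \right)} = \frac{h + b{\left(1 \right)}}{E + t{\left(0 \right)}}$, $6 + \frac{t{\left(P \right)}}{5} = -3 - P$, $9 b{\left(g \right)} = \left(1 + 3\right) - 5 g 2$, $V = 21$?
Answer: $- \frac{616}{75} \approx -8.2133$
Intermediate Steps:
$b{\left(g \right)} = - \frac{40 g}{9}$ ($b{\left(g \right)} = \frac{\left(1 + 3\right) - 5 g 2}{9} = \frac{4 \left(- 10 g\right)}{9} = \frac{\left(-40\right) g}{9} = - \frac{40 g}{9}$)
$t{\left(P \right)} = -45 - 5 P$ ($t{\left(P \right)} = -30 + 5 \left(-3 - P\right) = -30 - \left(15 + 5 P\right) = -45 - 5 P$)
$W{\left(h,E \right)} = \frac{- \frac{40}{9} + h}{-45 + E}$ ($W{\left(h,E \right)} = \frac{h - \frac{40}{9}}{E - 45} = \frac{h - \frac{40}{9}}{E + \left(-45 + 0\right)} = \frac{- \frac{40}{9} + h}{E - 45} = \frac{- \frac{40}{9} + h}{-45 + E}$)
$V \left(-8\right) W{\left(2,-5 \right)} = 21 \left(-8\right) \frac{- \frac{40}{9} + 2}{-45 - 5} = - 168 \frac{1}{-50} \left(- \frac{22}{9}\right) = - 168 \left(\left(- \frac{1}{50}\right) \left(- \frac{22}{9}\right)\right) = \left(-168\right) \frac{11}{225} = - \frac{616}{75}$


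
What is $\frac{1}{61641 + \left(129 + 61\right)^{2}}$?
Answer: $\frac{1}{97741} \approx 1.0231 \cdot 10^{-5}$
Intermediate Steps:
$\frac{1}{61641 + \left(129 + 61\right)^{2}} = \frac{1}{61641 + 190^{2}} = \frac{1}{61641 + 36100} = \frac{1}{97741}$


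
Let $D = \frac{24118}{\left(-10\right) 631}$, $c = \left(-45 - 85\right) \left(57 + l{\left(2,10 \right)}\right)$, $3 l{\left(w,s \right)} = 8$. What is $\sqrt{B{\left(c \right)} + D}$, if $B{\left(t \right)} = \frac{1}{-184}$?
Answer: $\frac{i \sqrt{322480456430}}{290260} \approx 1.9564 i$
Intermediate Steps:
$l{\left(w,s \right)} = \frac{8}{3}$ ($l{\left(w,s \right)} = \frac{1}{3} \cdot 8 = \frac{8}{3}$)
$c = - \frac{23270}{3}$ ($c = \left(-45 - 85\right) \left(57 + \frac{8}{3}\right) = \left(-130\right) \frac{179}{3} = - \frac{23270}{3} \approx -7756.7$)
$D = - \frac{12059}{3155}$ ($D = \frac{24118}{-6310} = 24118 \left(- \frac{1}{6310}\right) = - \frac{12059}{3155} \approx -3.8222$)
$B{\left(t \right)} = - \frac{1}{184}$
$\sqrt{B{\left(c \right)} + D} = \sqrt{- \frac{1}{184} - \frac{12059}{3155}} = \sqrt{- \frac{2222011}{580520}} = \frac{i \sqrt{322480456430}}{290260}$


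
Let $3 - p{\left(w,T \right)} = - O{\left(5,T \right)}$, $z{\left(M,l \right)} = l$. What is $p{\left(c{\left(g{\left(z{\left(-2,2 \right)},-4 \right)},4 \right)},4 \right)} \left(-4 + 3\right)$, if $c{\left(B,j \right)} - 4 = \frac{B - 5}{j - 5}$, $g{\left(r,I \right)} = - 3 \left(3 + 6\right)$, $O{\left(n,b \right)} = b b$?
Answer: $-19$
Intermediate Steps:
$O{\left(n,b \right)} = b^{2}$
$g{\left(r,I \right)} = -27$ ($g{\left(r,I \right)} = \left(-3\right) 9 = -27$)
$c{\left(B,j \right)} = 4 + \frac{-5 + B}{-5 + j}$ ($c{\left(B,j \right)} = 4 + \frac{B - 5}{j - 5} = 4 + \frac{-5 + B}{-5 + j}$)
$p{\left(w,T \right)} = 3 + T^{2}$ ($p{\left(w,T \right)} = 3 - - T^{2} = 3 + T^{2}$)
$p{\left(c{\left(g{\left(z{\left(-2,2 \right)},-4 \right)},4 \right)},4 \right)} \left(-4 + 3\right) = \left(3 + 4^{2}\right) \left(-4 + 3\right) = \left(3 + 16\right) \left(-1\right) = 19 \left(-1\right) = -19$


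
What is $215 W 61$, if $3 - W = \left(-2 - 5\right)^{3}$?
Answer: $4537790$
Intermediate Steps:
$W = 346$ ($W = 3 - \left(-2 - 5\right)^{3} = 3 - \left(-7\right)^{3} = 3 - -343 = 3 + 343 = 346$)
$215 W 61 = 215 \cdot 346 \cdot 61 = 74390 \cdot 61 = 4537790$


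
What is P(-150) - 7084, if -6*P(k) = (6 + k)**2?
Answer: -10540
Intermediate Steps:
P(k) = -(6 + k)**2/6
P(-150) - 7084 = -(6 - 150)**2/6 - 7084 = -1/6*(-144)**2 - 7084 = -1/6*20736 - 7084 = -3456 - 7084 = -10540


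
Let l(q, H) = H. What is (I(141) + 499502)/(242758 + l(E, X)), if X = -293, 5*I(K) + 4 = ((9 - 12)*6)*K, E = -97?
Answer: 2494968/1212325 ≈ 2.0580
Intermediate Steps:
I(K) = -⅘ - 18*K/5 (I(K) = -⅘ + (((9 - 12)*6)*K)/5 = -⅘ + ((-3*6)*K)/5 = -⅘ + (-18*K)/5 = -⅘ - 18*K/5)
(I(141) + 499502)/(242758 + l(E, X)) = ((-⅘ - 18/5*141) + 499502)/(242758 - 293) = ((-⅘ - 2538/5) + 499502)/242465 = (-2542/5 + 499502)*(1/242465) = (2494968/5)*(1/242465) = 2494968/1212325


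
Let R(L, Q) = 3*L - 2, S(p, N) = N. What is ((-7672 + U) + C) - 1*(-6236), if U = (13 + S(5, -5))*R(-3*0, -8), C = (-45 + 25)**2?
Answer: -1052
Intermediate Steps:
R(L, Q) = -2 + 3*L
C = 400 (C = (-20)**2 = 400)
U = -16 (U = (13 - 5)*(-2 + 3*(-3*0)) = 8*(-2 + 3*0) = 8*(-2 + 0) = 8*(-2) = -16)
((-7672 + U) + C) - 1*(-6236) = ((-7672 - 16) + 400) - 1*(-6236) = (-7688 + 400) + 6236 = -7288 + 6236 = -1052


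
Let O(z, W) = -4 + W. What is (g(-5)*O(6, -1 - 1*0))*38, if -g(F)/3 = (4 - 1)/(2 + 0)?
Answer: 855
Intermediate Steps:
g(F) = -9/2 (g(F) = -3*(4 - 1)/(2 + 0) = -9/2)
(g(-5)*O(6, -1 - 1*0))*38 = -9*(-4 + (-1 - 1*0))/2*38 = -9*(-4 + (-1 + 0))/2*38 = -9*(-4 - 1)/2*38 = -9/2*(-5)*38 = (45/2)*38 = 855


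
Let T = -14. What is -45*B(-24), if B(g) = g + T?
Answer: 1710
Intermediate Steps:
B(g) = -14 + g (B(g) = g - 14 = -14 + g)
-45*B(-24) = -45*(-14 - 24) = -45*(-38) = 1710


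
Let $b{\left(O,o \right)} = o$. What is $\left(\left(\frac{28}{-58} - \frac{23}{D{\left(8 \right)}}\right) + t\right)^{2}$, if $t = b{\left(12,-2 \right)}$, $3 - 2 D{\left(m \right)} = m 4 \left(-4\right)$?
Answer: $\frac{115906756}{14432401} \approx 8.031$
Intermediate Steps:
$D{\left(m \right)} = \frac{3}{2} + 8 m$ ($D{\left(m \right)} = \frac{3}{2} - \frac{m 4 \left(-4\right)}{2} = \frac{3}{2} - \frac{4 m \left(-4\right)}{2} = \frac{3}{2} - \frac{\left(-16\right) m}{2} = \frac{3}{2} + 8 m$)
$t = -2$
$\left(\left(\frac{28}{-58} - \frac{23}{D{\left(8 \right)}}\right) + t\right)^{2} = \left(\left(\frac{28}{-58} - \frac{23}{\frac{3}{2} + 8 \cdot 8}\right) - 2\right)^{2} = \left(\left(28 \left(- \frac{1}{58}\right) - \frac{23}{\frac{3}{2} + 64}\right) - 2\right)^{2} = \left(\left(- \frac{14}{29} - \frac{23}{\frac{131}{2}}\right) - 2\right)^{2} = \left(\left(- \frac{14}{29} - \frac{46}{131}\right) - 2\right)^{2} = \left(- \frac{3168}{3799} - 2\right)^{2} = \left(- \frac{10766}{3799}\right)^{2} = \frac{115906756}{14432401}$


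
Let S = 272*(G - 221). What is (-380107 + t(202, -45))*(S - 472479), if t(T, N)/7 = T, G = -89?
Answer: 210855883707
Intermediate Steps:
t(T, N) = 7*T
S = -84320 (S = 272*(-89 - 221) = 272*(-310) = -84320)
(-380107 + t(202, -45))*(S - 472479) = (-380107 + 7*202)*(-84320 - 472479) = (-380107 + 1414)*(-556799) = -378693*(-556799) = 210855883707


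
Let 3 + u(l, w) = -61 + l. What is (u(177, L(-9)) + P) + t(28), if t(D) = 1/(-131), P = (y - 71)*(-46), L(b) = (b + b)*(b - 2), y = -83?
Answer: 942806/131 ≈ 7197.0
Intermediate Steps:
L(b) = 2*b*(-2 + b) (L(b) = (2*b)*(-2 + b) = 2*b*(-2 + b))
u(l, w) = -64 + l (u(l, w) = -3 + (-61 + l) = -64 + l)
P = 7084 (P = (-83 - 71)*(-46) = -154*(-46) = 7084)
t(D) = -1/131
(u(177, L(-9)) + P) + t(28) = ((-64 + 177) + 7084) - 1/131 = (113 + 7084) - 1/131 = 7197 - 1/131 = 942806/131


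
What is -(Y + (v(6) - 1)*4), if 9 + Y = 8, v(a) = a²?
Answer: -139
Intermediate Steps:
Y = -1 (Y = -9 + 8 = -1)
-(Y + (v(6) - 1)*4) = -(-1 + (6² - 1)*4) = -(-1 + (36 - 1)*4) = -(-1 + 35*4) = -(-1 + 140) = -1*139 = -139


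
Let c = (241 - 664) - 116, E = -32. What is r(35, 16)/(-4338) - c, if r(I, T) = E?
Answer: 1169107/2169 ≈ 539.01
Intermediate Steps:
r(I, T) = -32
c = -539 (c = -423 - 116 = -539)
r(35, 16)/(-4338) - c = -32/(-4338) - 1*(-539) = -32*(-1/4338) + 539 = 16/2169 + 539 = 1169107/2169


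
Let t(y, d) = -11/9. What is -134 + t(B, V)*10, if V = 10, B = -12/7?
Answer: -1316/9 ≈ -146.22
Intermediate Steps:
B = -12/7 (B = -12*⅐ = -12/7 ≈ -1.7143)
t(y, d) = -11/9 (t(y, d) = -11*⅑ = -11/9)
-134 + t(B, V)*10 = -134 - 11/9*10 = -134 - 110/9 = -1316/9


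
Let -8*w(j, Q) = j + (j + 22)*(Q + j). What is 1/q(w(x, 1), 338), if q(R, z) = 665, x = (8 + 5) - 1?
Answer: 1/665 ≈ 0.0015038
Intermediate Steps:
x = 12 (x = 13 - 1 = 12)
w(j, Q) = -j/8 - (22 + j)*(Q + j)/8 (w(j, Q) = -(j + (j + 22)*(Q + j))/8 = -(j + (22 + j)*(Q + j))/8 = -j/8 - (22 + j)*(Q + j)/8)
1/q(w(x, 1), 338) = 1/665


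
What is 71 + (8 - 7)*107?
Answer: 178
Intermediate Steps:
71 + (8 - 7)*107 = 71 + 1*107 = 71 + 107 = 178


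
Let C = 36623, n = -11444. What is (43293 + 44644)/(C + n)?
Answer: 87937/25179 ≈ 3.4925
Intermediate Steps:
(43293 + 44644)/(C + n) = (43293 + 44644)/(36623 - 11444) = 87937/25179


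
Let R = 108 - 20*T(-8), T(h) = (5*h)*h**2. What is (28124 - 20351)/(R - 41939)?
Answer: 2591/3123 ≈ 0.82965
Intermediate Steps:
T(h) = 5*h**3
R = 51308 (R = 108 - 100*(-8)**3 = 108 - 100*(-512) = 108 - 20*(-2560) = 108 + 51200 = 51308)
(28124 - 20351)/(R - 41939) = (28124 - 20351)/(51308 - 41939) = 7773/9369 = 7773*(1/9369) = 2591/3123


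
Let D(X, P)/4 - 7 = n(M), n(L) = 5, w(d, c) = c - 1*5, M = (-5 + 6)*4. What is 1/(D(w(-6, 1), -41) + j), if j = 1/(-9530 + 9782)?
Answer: 252/12097 ≈ 0.020832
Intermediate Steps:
M = 4 (M = 1*4 = 4)
w(d, c) = -5 + c (w(d, c) = c - 5 = -5 + c)
D(X, P) = 48 (D(X, P) = 28 + 4*5 = 28 + 20 = 48)
j = 1/252 ≈ 0.0039683
1/(D(w(-6, 1), -41) + j) = 1/(48 + 1/252) = 1/(12097/252) = 252/12097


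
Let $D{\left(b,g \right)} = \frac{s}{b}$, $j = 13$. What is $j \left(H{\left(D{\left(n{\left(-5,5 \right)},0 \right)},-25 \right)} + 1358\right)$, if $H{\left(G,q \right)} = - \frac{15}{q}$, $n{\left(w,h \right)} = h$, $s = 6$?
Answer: $\frac{88309}{5} \approx 17662.0$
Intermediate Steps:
$D{\left(b,g \right)} = \frac{6}{b}$
$j \left(H{\left(D{\left(n{\left(-5,5 \right)},0 \right)},-25 \right)} + 1358\right) = 13 \left(- \frac{15}{-25} + 1358\right) = 13 \left(\left(-15\right) \left(- \frac{1}{25}\right) + 1358\right) = 13 \left(\frac{3}{5} + 1358\right) = 13 \cdot \frac{6793}{5} = \frac{88309}{5}$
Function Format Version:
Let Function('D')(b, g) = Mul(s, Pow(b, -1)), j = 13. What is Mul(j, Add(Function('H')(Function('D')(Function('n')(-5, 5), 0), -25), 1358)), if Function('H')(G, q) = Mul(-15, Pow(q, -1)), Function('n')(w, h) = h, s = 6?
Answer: Rational(88309, 5) ≈ 17662.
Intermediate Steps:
Function('D')(b, g) = Mul(6, Pow(b, -1))
Mul(j, Add(Function('H')(Function('D')(Function('n')(-5, 5), 0), -25), 1358)) = Mul(13, Add(Mul(-15, Pow(-25, -1)), 1358)) = Mul(13, Add(Mul(-15, Rational(-1, 25)), 1358)) = Mul(13, Add(Rational(3, 5), 1358)) = Mul(13, Rational(6793, 5)) = Rational(88309, 5)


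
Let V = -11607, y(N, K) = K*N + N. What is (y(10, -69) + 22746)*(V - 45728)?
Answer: -1265154110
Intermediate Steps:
y(N, K) = N + K*N
(y(10, -69) + 22746)*(V - 45728) = (10*(1 - 69) + 22746)*(-11607 - 45728) = (10*(-68) + 22746)*(-57335) = (-680 + 22746)*(-57335) = 22066*(-57335) = -1265154110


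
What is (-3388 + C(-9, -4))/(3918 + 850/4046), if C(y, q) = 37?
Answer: -398769/466267 ≈ -0.85524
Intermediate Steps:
(-3388 + C(-9, -4))/(3918 + 850/4046) = (-3388 + 37)/(3918 + 850/4046) = -3351/(3918 + 850*(1/4046)) = -3351/(3918 + 25/119) = -3351/466267/119 = -3351*119/466267 = -398769/466267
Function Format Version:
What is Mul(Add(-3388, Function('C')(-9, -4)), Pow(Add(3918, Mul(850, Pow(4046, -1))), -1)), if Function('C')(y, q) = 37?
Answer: Rational(-398769, 466267) ≈ -0.85524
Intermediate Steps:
Mul(Add(-3388, Function('C')(-9, -4)), Pow(Add(3918, Mul(850, Pow(4046, -1))), -1)) = Mul(Add(-3388, 37), Pow(Add(3918, Mul(850, Pow(4046, -1))), -1)) = Mul(-3351, Pow(Add(3918, Mul(850, Rational(1, 4046))), -1)) = Mul(-3351, Pow(Add(3918, Rational(25, 119)), -1)) = Mul(-3351, Pow(Rational(466267, 119), -1)) = Mul(-3351, Rational(119, 466267)) = Rational(-398769, 466267)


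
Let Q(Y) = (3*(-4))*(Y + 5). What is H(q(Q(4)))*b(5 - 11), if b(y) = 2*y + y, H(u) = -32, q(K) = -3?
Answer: 576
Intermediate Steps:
Q(Y) = -60 - 12*Y (Q(Y) = -12*(5 + Y) = -60 - 12*Y)
b(y) = 3*y
H(q(Q(4)))*b(5 - 11) = -96*(5 - 11) = -96*(-6) = -32*(-18) = 576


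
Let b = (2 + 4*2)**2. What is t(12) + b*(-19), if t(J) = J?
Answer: -1888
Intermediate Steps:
b = 100 (b = (2 + 8)**2 = 10**2 = 100)
t(12) + b*(-19) = 12 + 100*(-19) = 12 - 1900 = -1888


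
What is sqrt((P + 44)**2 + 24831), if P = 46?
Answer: 3*sqrt(3659) ≈ 181.47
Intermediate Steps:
sqrt((P + 44)**2 + 24831) = sqrt((46 + 44)**2 + 24831) = sqrt(90**2 + 24831) = sqrt(8100 + 24831) = sqrt(32931) = 3*sqrt(3659)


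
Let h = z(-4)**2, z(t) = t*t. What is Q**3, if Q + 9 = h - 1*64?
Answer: 6128487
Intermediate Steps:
z(t) = t**2
h = 256 (h = ((-4)**2)**2 = 16**2 = 256)
Q = 183 (Q = -9 + (256 - 1*64) = -9 + (256 - 64) = -9 + 192 = 183)
Q**3 = 183**3 = 6128487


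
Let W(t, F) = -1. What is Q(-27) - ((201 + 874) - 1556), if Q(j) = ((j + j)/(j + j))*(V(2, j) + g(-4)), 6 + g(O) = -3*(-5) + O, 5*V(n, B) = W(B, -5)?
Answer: 2429/5 ≈ 485.80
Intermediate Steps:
V(n, B) = -⅕ (V(n, B) = (⅕)*(-1) = -⅕)
g(O) = 9 + O (g(O) = -6 + (-3*(-5) + O) = -6 + (15 + O) = 9 + O)
Q(j) = 24/5 (Q(j) = ((j + j)/(j + j))*(-⅕ + (9 - 4)) = ((2*j)/((2*j)))*(-⅕ + 5) = ((2*j)*(1/(2*j)))*(24/5) = 1*(24/5) = 24/5)
Q(-27) - ((201 + 874) - 1556) = 24/5 - ((201 + 874) - 1556) = 24/5 - (1075 - 1556) = 24/5 - 1*(-481) = 24/5 + 481 = 2429/5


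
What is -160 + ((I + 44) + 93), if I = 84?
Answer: 61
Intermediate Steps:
-160 + ((I + 44) + 93) = -160 + ((84 + 44) + 93) = -160 + (128 + 93) = -160 + 221 = 61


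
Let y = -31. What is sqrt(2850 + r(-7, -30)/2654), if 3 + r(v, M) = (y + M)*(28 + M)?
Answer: sqrt(20074906426)/2654 ≈ 53.386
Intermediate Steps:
r(v, M) = -3 + (-31 + M)*(28 + M)
sqrt(2850 + r(-7, -30)/2654) = sqrt(2850 + (-871 + (-30)**2 - 3*(-30))/2654) = sqrt(2850 + (-871 + 900 + 90)*(1/2654)) = sqrt(2850 + 119*(1/2654)) = sqrt(2850 + 119/2654) = sqrt(7564019/2654) = sqrt(20074906426)/2654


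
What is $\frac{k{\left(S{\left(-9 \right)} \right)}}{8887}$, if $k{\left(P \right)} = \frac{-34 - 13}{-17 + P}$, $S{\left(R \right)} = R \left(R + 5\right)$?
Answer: $- \frac{47}{168853} \approx -0.00027835$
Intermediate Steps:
$S{\left(R \right)} = R \left(5 + R\right)$
$k{\left(P \right)} = - \frac{47}{-17 + P}$
$\frac{k{\left(S{\left(-9 \right)} \right)}}{8887} = \frac{\left(-47\right) \frac{1}{-17 - 9 \left(5 - 9\right)}}{8887} = - \frac{47}{-17 - -36} \cdot \frac{1}{8887} = - \frac{47}{-17 + 36} \cdot \frac{1}{8887} = - \frac{47}{19} \cdot \frac{1}{8887} = \left(-47\right) \frac{1}{19} \cdot \frac{1}{8887} = \left(- \frac{47}{19}\right) \frac{1}{8887} = - \frac{47}{168853}$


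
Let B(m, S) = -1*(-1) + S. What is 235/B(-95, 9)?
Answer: 47/2 ≈ 23.500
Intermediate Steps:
B(m, S) = 1 + S
235/B(-95, 9) = 235/(1 + 9) = 235/10 = 235*(1/10) = 47/2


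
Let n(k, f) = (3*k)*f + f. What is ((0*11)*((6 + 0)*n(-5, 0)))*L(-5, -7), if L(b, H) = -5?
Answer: 0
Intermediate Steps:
n(k, f) = f + 3*f*k (n(k, f) = 3*f*k + f = f + 3*f*k)
((0*11)*((6 + 0)*n(-5, 0)))*L(-5, -7) = ((0*11)*((6 + 0)*(0*(1 + 3*(-5)))))*(-5) = (0*(6*(0*(1 - 15))))*(-5) = (0*(6*(0*(-14))))*(-5) = (0*(6*0))*(-5) = (0*0)*(-5) = 0*(-5) = 0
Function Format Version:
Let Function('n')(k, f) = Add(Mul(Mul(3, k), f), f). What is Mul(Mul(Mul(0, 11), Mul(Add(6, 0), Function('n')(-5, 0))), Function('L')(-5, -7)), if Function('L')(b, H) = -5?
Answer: 0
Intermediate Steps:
Function('n')(k, f) = Add(f, Mul(3, f, k)) (Function('n')(k, f) = Add(Mul(3, f, k), f) = Add(f, Mul(3, f, k)))
Mul(Mul(Mul(0, 11), Mul(Add(6, 0), Function('n')(-5, 0))), Function('L')(-5, -7)) = Mul(Mul(Mul(0, 11), Mul(Add(6, 0), Mul(0, Add(1, Mul(3, -5))))), -5) = Mul(Mul(0, Mul(6, Mul(0, Add(1, -15)))), -5) = Mul(Mul(0, Mul(6, Mul(0, -14))), -5) = Mul(Mul(0, Mul(6, 0)), -5) = Mul(Mul(0, 0), -5) = Mul(0, -5) = 0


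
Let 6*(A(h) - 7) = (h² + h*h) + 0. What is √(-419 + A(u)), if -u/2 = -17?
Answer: 4*I*√15/3 ≈ 5.164*I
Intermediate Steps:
u = 34 (u = -2*(-17) = 34)
A(h) = 7 + h²/3 (A(h) = 7 + ((h² + h*h) + 0)/6 = 7 + ((h² + h²) + 0)/6 = 7 + (2*h² + 0)/6 = 7 + (2*h²)/6 = 7 + h²/3)
√(-419 + A(u)) = √(-419 + (7 + (⅓)*34²)) = √(-419 + (7 + (⅓)*1156)) = √(-419 + (7 + 1156/3)) = √(-419 + 1177/3) = √(-80/3) = 4*I*√15/3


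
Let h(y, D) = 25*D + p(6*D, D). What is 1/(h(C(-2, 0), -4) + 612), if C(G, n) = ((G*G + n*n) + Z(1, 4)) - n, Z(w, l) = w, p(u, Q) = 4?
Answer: 1/516 ≈ 0.0019380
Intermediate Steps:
C(G, n) = 1 + G**2 + n**2 - n (C(G, n) = ((G*G + n*n) + 1) - n = ((G**2 + n**2) + 1) - n = (1 + G**2 + n**2) - n = 1 + G**2 + n**2 - n)
h(y, D) = 4 + 25*D (h(y, D) = 25*D + 4 = 4 + 25*D)
1/(h(C(-2, 0), -4) + 612) = 1/((4 + 25*(-4)) + 612) = 1/((4 - 100) + 612) = 1/(-96 + 612) = 1/516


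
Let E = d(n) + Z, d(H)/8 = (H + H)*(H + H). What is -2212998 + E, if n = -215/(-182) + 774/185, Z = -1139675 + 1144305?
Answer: -625628475191208/283417225 ≈ -2.2074e+6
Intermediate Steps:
Z = 4630
n = 180643/33670 (n = -215*(-1/182) + 774*(1/185) = 215/182 + 774/185 = 180643/33670 ≈ 5.3651)
d(H) = 32*H**2 (d(H) = 8*((H + H)*(H + H)) = 8*((2*H)*(2*H)) = 8*(4*H**2) = 32*H**2)
E = 1573276899342/283417225 (E = 32*(180643/33670)**2 + 4630 = 32*(32631893449/1133668900) + 4630 = 261055147592/283417225 + 4630 = 1573276899342/283417225 ≈ 5551.1)
-2212998 + E = -2212998 + 1573276899342/283417225 = -625628475191208/283417225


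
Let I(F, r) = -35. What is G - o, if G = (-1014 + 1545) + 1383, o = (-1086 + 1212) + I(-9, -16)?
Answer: 1823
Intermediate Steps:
o = 91 (o = (-1086 + 1212) - 35 = 126 - 35 = 91)
G = 1914 (G = 531 + 1383 = 1914)
G - o = 1914 - 1*91 = 1914 - 91 = 1823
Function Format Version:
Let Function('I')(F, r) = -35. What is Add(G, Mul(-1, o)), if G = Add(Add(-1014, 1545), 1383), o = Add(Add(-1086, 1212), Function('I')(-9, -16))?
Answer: 1823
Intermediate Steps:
o = 91 (o = Add(Add(-1086, 1212), -35) = Add(126, -35) = 91)
G = 1914 (G = Add(531, 1383) = 1914)
Add(G, Mul(-1, o)) = Add(1914, Mul(-1, 91)) = Add(1914, -91) = 1823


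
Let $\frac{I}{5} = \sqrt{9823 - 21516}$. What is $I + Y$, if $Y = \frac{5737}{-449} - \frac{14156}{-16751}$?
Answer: $- \frac{89744443}{7521199} + 5 i \sqrt{11693} \approx -11.932 + 540.67 i$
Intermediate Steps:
$I = 5 i \sqrt{11693}$ ($I = 5 \sqrt{9823 - 21516} = 5 \sqrt{-11693} = 5 i \sqrt{11693} \approx 540.67 i$)
$Y = - \frac{89744443}{7521199}$ ($Y = 5737 \left(- \frac{1}{449}\right) - - \frac{14156}{16751} = - \frac{5737}{449} + \frac{14156}{16751} = - \frac{89744443}{7521199} \approx -11.932$)
$I + Y = 5 i \sqrt{11693} - \frac{89744443}{7521199} = - \frac{89744443}{7521199} + 5 i \sqrt{11693}$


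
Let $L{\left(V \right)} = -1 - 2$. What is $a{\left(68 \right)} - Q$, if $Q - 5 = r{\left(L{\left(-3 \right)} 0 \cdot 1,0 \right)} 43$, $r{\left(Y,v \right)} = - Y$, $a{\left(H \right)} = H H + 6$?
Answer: $4625$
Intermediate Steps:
$L{\left(V \right)} = -3$
$a{\left(H \right)} = 6 + H^{2}$ ($a{\left(H \right)} = H^{2} + 6 = 6 + H^{2}$)
$Q = 5$ ($Q = 5 + - \left(-3\right) 0 \cdot 1 \cdot 43 = 5 + - 0 \cdot 1 \cdot 43 = 5 + \left(-1\right) 0 \cdot 43 = 5 + 0 \cdot 43 = 5 + 0 = 5$)
$a{\left(68 \right)} - Q = \left(6 + 68^{2}\right) - 5 = \left(6 + 4624\right) - 5 = 4630 - 5 = 4625$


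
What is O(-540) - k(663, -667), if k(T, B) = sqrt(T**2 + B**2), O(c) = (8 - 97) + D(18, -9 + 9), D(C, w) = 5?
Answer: -84 - sqrt(884458) ≈ -1024.5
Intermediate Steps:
O(c) = -84 (O(c) = (8 - 97) + 5 = -89 + 5 = -84)
k(T, B) = sqrt(B**2 + T**2)
O(-540) - k(663, -667) = -84 - sqrt((-667)**2 + 663**2) = -84 - sqrt(444889 + 439569) = -84 - sqrt(884458)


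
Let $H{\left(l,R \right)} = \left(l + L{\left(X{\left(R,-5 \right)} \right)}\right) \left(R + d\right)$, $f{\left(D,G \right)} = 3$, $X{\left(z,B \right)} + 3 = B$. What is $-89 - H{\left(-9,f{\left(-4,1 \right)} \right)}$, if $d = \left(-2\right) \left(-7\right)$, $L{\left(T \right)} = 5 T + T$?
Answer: $880$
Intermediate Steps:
$X{\left(z,B \right)} = -3 + B$
$L{\left(T \right)} = 6 T$
$d = 14$
$H{\left(l,R \right)} = \left(-48 + l\right) \left(14 + R\right)$ ($H{\left(l,R \right)} = \left(l + 6 \left(-3 - 5\right)\right) \left(R + 14\right) = \left(l + 6 \left(-8\right)\right) \left(14 + R\right) = \left(l - 48\right) \left(14 + R\right) = \left(-48 + l\right) \left(14 + R\right)$)
$-89 - H{\left(-9,f{\left(-4,1 \right)} \right)} = -89 - \left(-672 - 144 + 14 \left(-9\right) + 3 \left(-9\right)\right) = -89 - \left(-672 - 144 - 126 - 27\right) = -89 - -969 = -89 + 969 = 880$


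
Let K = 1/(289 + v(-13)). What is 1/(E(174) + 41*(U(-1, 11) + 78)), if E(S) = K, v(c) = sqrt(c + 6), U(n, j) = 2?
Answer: 273972129/898629531041 + I*sqrt(7)/898629531041 ≈ 0.00030488 + 2.9442e-12*I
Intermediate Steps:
v(c) = sqrt(6 + c)
K = 1/(289 + I*sqrt(7)) (K = 1/(289 + sqrt(6 - 13)) = 1/(289 + sqrt(-7)) = 1/(289 + I*sqrt(7)) ≈ 0.0034599 - 3.167e-5*I)
E(S) = 289/83528 - I*sqrt(7)/83528
1/(E(174) + 41*(U(-1, 11) + 78)) = 1/((289/83528 - I*sqrt(7)/83528) + 41*(2 + 78)) = 1/((289/83528 - I*sqrt(7)/83528) + 41*80) = 1/((289/83528 - I*sqrt(7)/83528) + 3280) = 1/(273972129/83528 - I*sqrt(7)/83528)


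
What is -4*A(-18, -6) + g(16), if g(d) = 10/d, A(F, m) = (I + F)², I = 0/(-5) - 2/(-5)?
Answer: -247683/200 ≈ -1238.4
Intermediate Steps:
I = ⅖ (I = 0*(-⅕) - 2*(-⅕) = 0 + ⅖ = ⅖ ≈ 0.40000)
A(F, m) = (⅖ + F)²
-4*A(-18, -6) + g(16) = -4*(2 + 5*(-18))²/25 + 10/16 = -4*(2 - 90)²/25 + 10*(1/16) = -4*(-88)²/25 + 5/8 = -4*7744/25 + 5/8 = -30976/25 + 5/8 = -247683/200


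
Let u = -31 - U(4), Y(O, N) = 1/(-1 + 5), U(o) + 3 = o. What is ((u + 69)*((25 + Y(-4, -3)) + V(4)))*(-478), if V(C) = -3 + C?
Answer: -928515/2 ≈ -4.6426e+5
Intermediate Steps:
U(o) = -3 + o
Y(O, N) = 1/4
u = -32 (u = -31 - (-3 + 4) = -31 - 1*1 = -31 - 1 = -32)
((u + 69)*((25 + Y(-4, -3)) + V(4)))*(-478) = ((-32 + 69)*((25 + 1/4) + (-3 + 4)))*(-478) = (37*(101/4 + 1))*(-478) = (37*(105/4))*(-478) = (3885/4)*(-478) = -928515/2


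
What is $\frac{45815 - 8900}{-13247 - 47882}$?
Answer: $- \frac{36915}{61129} \approx -0.60389$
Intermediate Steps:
$\frac{45815 - 8900}{-13247 - 47882} = \frac{45815 - 8900}{-61129} = \left(45815 - 8900\right) \left(- \frac{1}{61129}\right) = 36915 \left(- \frac{1}{61129}\right) = - \frac{36915}{61129}$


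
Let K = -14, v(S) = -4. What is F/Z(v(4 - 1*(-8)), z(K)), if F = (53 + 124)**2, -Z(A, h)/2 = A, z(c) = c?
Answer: 31329/8 ≈ 3916.1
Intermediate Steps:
Z(A, h) = -2*A
F = 31329 (F = 177**2 = 31329)
F/Z(v(4 - 1*(-8)), z(K)) = 31329/((-2*(-4))) = 31329/8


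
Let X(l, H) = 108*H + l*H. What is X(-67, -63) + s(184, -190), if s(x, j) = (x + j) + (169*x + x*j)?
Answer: -6453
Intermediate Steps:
X(l, H) = 108*H + H*l
s(x, j) = j + 170*x + j*x (s(x, j) = (j + x) + (169*x + j*x) = j + 170*x + j*x)
X(-67, -63) + s(184, -190) = -63*(108 - 67) + (-190 + 170*184 - 190*184) = -63*41 + (-190 + 31280 - 34960) = -2583 - 3870 = -6453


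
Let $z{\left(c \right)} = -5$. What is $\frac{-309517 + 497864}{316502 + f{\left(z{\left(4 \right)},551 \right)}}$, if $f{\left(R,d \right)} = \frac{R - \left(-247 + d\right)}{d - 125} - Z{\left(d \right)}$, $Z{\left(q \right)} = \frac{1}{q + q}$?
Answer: $\frac{7368322987}{12381846330} \approx 0.59509$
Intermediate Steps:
$Z{\left(q \right)} = \frac{1}{2 q}$
$f{\left(R,d \right)} = - \frac{1}{2 d} + \frac{247 + R - d}{-125 + d}$ ($f{\left(R,d \right)} = \frac{R - \left(-247 + d\right)}{d - 125} - \frac{1}{2 d} = \frac{247 + R - d}{-125 + d} - \frac{1}{2 d} = - \frac{1}{2 d} + \frac{247 + R - d}{-125 + d}$)
$\frac{-309517 + 497864}{316502 + f{\left(z{\left(4 \right)},551 \right)}} = \frac{-309517 + 497864}{316502 + \frac{125 + 551 \left(493 - 1102 + 2 \left(-5\right)\right)}{2 \cdot 551 \left(-125 + 551\right)}} = \frac{188347}{316502 + \frac{1}{2} \cdot \frac{1}{551} \cdot \frac{1}{426} \left(125 + 551 \left(493 - 1102 - 10\right)\right)} = \frac{188347}{316502 + \frac{1}{2} \cdot \frac{1}{551} \cdot \frac{1}{426} \left(125 + 551 \left(-619\right)\right)} = \frac{188347}{316502 + \frac{1}{2} \cdot \frac{1}{551} \cdot \frac{1}{426} \left(125 - 341069\right)} = \frac{188347}{316502 + \frac{1}{2} \cdot \frac{1}{551} \cdot \frac{1}{426} \left(-340944\right)} = \frac{188347}{316502 - \frac{28412}{39121}} = \frac{188347}{\frac{12381846330}{39121}} = 188347 \cdot \frac{39121}{12381846330} = \frac{7368322987}{12381846330}$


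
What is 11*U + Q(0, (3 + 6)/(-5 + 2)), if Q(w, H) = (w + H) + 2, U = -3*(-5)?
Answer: 164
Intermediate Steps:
U = 15
Q(w, H) = 2 + H + w (Q(w, H) = (H + w) + 2 = 2 + H + w)
11*U + Q(0, (3 + 6)/(-5 + 2)) = 11*15 + (2 + (3 + 6)/(-5 + 2) + 0) = 165 + (2 + 9/(-3) + 0) = 165 + (2 + 9*(-⅓) + 0) = 165 + (2 - 3 + 0) = 165 - 1 = 164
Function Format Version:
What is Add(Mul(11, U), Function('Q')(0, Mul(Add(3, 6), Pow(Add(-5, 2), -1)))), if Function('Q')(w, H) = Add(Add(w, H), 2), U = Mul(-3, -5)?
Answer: 164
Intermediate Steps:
U = 15
Function('Q')(w, H) = Add(2, H, w) (Function('Q')(w, H) = Add(Add(H, w), 2) = Add(2, H, w))
Add(Mul(11, U), Function('Q')(0, Mul(Add(3, 6), Pow(Add(-5, 2), -1)))) = Add(Mul(11, 15), Add(2, Mul(Add(3, 6), Pow(Add(-5, 2), -1)), 0)) = Add(165, Add(2, Mul(9, Pow(-3, -1)), 0)) = Add(165, Add(2, Mul(9, Rational(-1, 3)), 0)) = Add(165, Add(2, -3, 0)) = Add(165, -1) = 164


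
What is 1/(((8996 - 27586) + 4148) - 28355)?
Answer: -1/42797 ≈ -2.3366e-5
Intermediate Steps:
1/(((8996 - 27586) + 4148) - 28355) = 1/((-18590 + 4148) - 28355) = 1/(-14442 - 28355) = 1/(-42797) = -1/42797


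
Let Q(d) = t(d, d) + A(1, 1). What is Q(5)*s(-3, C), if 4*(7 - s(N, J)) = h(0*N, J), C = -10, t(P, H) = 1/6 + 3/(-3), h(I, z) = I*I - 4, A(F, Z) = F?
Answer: 4/3 ≈ 1.3333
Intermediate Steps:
h(I, z) = -4 + I**2 (h(I, z) = I**2 - 4 = -4 + I**2)
t(P, H) = -5/6 (t(P, H) = 1*(1/6) + 3*(-1/3) = 1/6 - 1 = -5/6)
s(N, J) = 8 (s(N, J) = 7 - (-4 + (0*N)**2)/4 = 7 - (-4 + 0**2)/4 = 7 - (-4 + 0)/4 = 7 - 1/4*(-4) = 7 + 1 = 8)
Q(d) = 1/6 (Q(d) = -5/6 + 1 = 1/6)
Q(5)*s(-3, C) = (1/6)*8 = 4/3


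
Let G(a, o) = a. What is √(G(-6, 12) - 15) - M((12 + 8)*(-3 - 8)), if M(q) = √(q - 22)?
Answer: I*(√21 - 11*√2) ≈ -10.974*I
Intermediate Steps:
M(q) = √(-22 + q)
√(G(-6, 12) - 15) - M((12 + 8)*(-3 - 8)) = √(-6 - 15) - √(-22 + (12 + 8)*(-3 - 8)) = √(-21) - √(-22 + 20*(-11)) = I*√21 - √(-22 - 220) = I*√21 - √(-242) = I*√21 - 11*I*√2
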